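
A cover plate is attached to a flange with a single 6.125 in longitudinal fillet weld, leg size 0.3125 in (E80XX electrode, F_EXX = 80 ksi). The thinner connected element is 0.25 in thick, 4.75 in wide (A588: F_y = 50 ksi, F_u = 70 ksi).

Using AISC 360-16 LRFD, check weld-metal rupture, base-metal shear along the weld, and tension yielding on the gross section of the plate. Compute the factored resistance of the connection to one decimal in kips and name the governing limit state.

45.9 kips (base-metal shear governs)

Weld metal: throat = 0.707×0.3125 = 0.22094 in, L = 6.125 in. φR_n = 0.75 × 0.6 × 80 × 0.22094 × 6.125 = 48.7 kips.
Base metal shear (0.25 in plate): yield φR_n = 1.0×0.6×50×0.25×6.125 = 45.9 kips; rupture φR_n = 0.75×0.6×70×0.25×6.125 = 48.2 kips; take 45.9 kips (yield).
Tension yield (gross): A_g = 4.75×0.25 = 1.1875 in². φR_n = 0.90 × 50 × 1.1875 = 53.4 kips.
Governing: min(48.7, 45.9, 53.4) = 45.9 kips → base-metal shear.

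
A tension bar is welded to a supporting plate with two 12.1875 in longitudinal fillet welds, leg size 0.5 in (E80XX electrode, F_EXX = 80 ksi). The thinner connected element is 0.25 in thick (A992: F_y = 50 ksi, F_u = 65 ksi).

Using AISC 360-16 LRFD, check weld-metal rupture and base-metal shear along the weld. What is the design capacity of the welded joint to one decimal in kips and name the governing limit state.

178.2 kips (base-metal shear governs)

Weld metal: throat = 0.707×0.5 = 0.3535 in, L = 2×12.1875 = 24.375 in. φR_n = 0.75 × 0.6 × 80 × 0.3535 × 24.375 = 310.2 kips.
Base metal shear (0.25 in plate): yield φR_n = 1.0×0.6×50×0.25×24.375 = 182.8 kips; rupture φR_n = 0.75×0.6×65×0.25×24.375 = 178.2 kips; take 178.2 kips (rupture).
Governing: min(310.2, 178.2) = 178.2 kips → base-metal shear.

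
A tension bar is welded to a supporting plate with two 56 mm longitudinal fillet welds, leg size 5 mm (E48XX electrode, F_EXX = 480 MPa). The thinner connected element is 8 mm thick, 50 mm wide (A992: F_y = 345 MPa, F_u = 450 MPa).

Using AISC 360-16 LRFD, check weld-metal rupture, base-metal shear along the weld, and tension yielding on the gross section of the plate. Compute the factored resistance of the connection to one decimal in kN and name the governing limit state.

85.5 kN (weld metal governs)

Weld metal: throat = 0.707×5 = 3.535 mm, L = 2×56 = 112 mm. φR_n = 0.75 × 0.6 × 480 × 3.535 × 112 = 85.5 kN.
Base metal shear (8 mm plate): yield φR_n = 1.0×0.6×345×8×112 = 185.5 kN; rupture φR_n = 0.75×0.6×450×8×112 = 181.4 kN; take 181.4 kN (rupture).
Tension yield (gross): A_g = 50×8 = 400 mm². φR_n = 0.90 × 345 × 400 = 124.2 kN.
Governing: min(85.5, 181.4, 124.2) = 85.5 kN → weld metal.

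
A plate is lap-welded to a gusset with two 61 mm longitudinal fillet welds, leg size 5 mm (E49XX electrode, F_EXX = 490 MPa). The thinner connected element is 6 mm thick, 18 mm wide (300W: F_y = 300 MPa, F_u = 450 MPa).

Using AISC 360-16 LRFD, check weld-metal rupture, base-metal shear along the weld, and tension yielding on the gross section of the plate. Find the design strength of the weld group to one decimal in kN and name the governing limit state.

29.2 kN (gross-section yield governs)

Weld metal: throat = 0.707×5 = 3.535 mm, L = 2×61 = 122 mm. φR_n = 0.75 × 0.6 × 490 × 3.535 × 122 = 95.1 kN.
Base metal shear (6 mm plate): yield φR_n = 1.0×0.6×300×6×122 = 131.8 kN; rupture φR_n = 0.75×0.6×450×6×122 = 148.2 kN; take 131.8 kN (yield).
Tension yield (gross): A_g = 18×6 = 108 mm². φR_n = 0.90 × 300 × 108 = 29.2 kN.
Governing: min(95.1, 131.8, 29.2) = 29.2 kN → gross-section yield.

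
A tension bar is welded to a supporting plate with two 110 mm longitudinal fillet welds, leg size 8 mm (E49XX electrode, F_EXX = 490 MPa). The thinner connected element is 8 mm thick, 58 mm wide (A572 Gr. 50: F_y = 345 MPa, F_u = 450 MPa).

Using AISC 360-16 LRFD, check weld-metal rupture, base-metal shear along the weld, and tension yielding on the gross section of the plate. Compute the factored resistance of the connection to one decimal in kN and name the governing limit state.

144.1 kN (gross-section yield governs)

Weld metal: throat = 0.707×8 = 5.656 mm, L = 2×110 = 220 mm. φR_n = 0.75 × 0.6 × 490 × 5.656 × 220 = 274.4 kN.
Base metal shear (8 mm plate): yield φR_n = 1.0×0.6×345×8×220 = 364.3 kN; rupture φR_n = 0.75×0.6×450×8×220 = 356.4 kN; take 356.4 kN (rupture).
Tension yield (gross): A_g = 58×8 = 464 mm². φR_n = 0.90 × 345 × 464 = 144.1 kN.
Governing: min(274.4, 356.4, 144.1) = 144.1 kN → gross-section yield.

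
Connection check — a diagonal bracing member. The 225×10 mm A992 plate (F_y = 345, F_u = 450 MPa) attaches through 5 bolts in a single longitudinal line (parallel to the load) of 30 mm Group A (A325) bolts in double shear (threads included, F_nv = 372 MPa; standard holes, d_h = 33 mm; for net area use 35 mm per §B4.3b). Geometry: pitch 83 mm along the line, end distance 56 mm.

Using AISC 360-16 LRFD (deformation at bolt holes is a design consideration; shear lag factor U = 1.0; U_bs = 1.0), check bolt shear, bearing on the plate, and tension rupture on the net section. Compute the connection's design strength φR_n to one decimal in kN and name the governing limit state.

Bolt shear: A_b = π(30)²/4 = 706.86 mm². φR_n = 0.75 × 372 × 706.86 × 5 × 2 = 1972.1 kN.
Bearing (10 mm plate, F_u = 450 MPa): end bolts L_c = 56 − 33/2 = 39.5, R_n = min(1.2×39.5×10×450, 2.4×30×10×450) = 213.3 kN/bolt; interior L_c = 83 − 33 = 50, R_n = 270 kN/bolt. φR_n = 0.75 × (1×213.3 + 4×270) = 970.0 kN.
Tension rupture (net): A_n = (225 − 1×35)×10 = 1900 mm² (U = 1.0, A_e = A_n). φR_n = 0.75 × 450 × 1900 = 641.3 kN.
Governing: min(1972.1, 970.0, 641.3) = 641.3 kN → net-section rupture.

641.3 kN (net-section rupture governs)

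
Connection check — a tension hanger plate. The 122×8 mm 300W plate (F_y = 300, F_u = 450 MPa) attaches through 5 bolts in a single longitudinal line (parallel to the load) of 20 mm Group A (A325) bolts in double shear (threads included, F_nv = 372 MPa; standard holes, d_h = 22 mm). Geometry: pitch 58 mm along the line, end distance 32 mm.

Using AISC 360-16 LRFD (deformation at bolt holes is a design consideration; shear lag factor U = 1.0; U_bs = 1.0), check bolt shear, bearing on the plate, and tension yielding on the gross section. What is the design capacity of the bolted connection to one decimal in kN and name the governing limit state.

Bolt shear: A_b = π(20)²/4 = 314.16 mm². φR_n = 0.75 × 372 × 314.16 × 5 × 2 = 876.5 kN.
Bearing (8 mm plate, F_u = 450 MPa): end bolts L_c = 32 − 22/2 = 21, R_n = min(1.2×21×8×450, 2.4×20×8×450) = 90.72 kN/bolt; interior L_c = 58 − 22 = 36, R_n = 155.52 kN/bolt. φR_n = 0.75 × (1×90.72 + 4×155.52) = 534.6 kN.
Tension yield (gross): A_g = 122×8 = 976 mm². φR_n = 0.90 × 300 × 976 = 263.5 kN.
Governing: min(876.5, 534.6, 263.5) = 263.5 kN → gross-section yield.

263.5 kN (gross-section yield governs)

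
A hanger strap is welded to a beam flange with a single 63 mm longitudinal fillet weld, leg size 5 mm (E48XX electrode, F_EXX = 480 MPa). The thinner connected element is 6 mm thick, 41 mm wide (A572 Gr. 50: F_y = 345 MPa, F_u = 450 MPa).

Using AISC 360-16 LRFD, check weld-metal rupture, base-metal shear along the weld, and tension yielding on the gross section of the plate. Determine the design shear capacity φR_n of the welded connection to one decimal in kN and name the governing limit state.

Weld metal: throat = 0.707×5 = 3.535 mm, L = 63 mm. φR_n = 0.75 × 0.6 × 480 × 3.535 × 63 = 48.1 kN.
Base metal shear (6 mm plate): yield φR_n = 1.0×0.6×345×6×63 = 78.2 kN; rupture φR_n = 0.75×0.6×450×6×63 = 76.5 kN; take 76.5 kN (rupture).
Tension yield (gross): A_g = 41×6 = 246 mm². φR_n = 0.90 × 345 × 246 = 76.4 kN.
Governing: min(48.1, 76.5, 76.4) = 48.1 kN → weld metal.

48.1 kN (weld metal governs)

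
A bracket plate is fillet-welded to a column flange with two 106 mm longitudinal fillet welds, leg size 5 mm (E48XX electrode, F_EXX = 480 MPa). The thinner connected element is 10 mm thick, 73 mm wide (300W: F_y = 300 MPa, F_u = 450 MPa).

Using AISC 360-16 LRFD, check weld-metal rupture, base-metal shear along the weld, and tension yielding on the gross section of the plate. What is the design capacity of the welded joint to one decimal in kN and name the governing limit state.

Weld metal: throat = 0.707×5 = 3.535 mm, L = 2×106 = 212 mm. φR_n = 0.75 × 0.6 × 480 × 3.535 × 212 = 161.9 kN.
Base metal shear (10 mm plate): yield φR_n = 1.0×0.6×300×10×212 = 381.6 kN; rupture φR_n = 0.75×0.6×450×10×212 = 429.3 kN; take 381.6 kN (yield).
Tension yield (gross): A_g = 73×10 = 730 mm². φR_n = 0.90 × 300 × 730 = 197.1 kN.
Governing: min(161.9, 381.6, 197.1) = 161.9 kN → weld metal.

161.9 kN (weld metal governs)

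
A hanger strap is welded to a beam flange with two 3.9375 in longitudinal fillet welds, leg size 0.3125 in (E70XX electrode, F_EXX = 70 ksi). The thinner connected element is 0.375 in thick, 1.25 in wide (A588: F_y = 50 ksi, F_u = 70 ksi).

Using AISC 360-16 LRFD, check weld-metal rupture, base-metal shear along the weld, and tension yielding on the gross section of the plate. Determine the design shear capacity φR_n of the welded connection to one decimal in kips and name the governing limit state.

21.1 kips (gross-section yield governs)

Weld metal: throat = 0.707×0.3125 = 0.22094 in, L = 2×3.9375 = 7.875 in. φR_n = 0.75 × 0.6 × 70 × 0.22094 × 7.875 = 54.8 kips.
Base metal shear (0.375 in plate): yield φR_n = 1.0×0.6×50×0.375×7.875 = 88.6 kips; rupture φR_n = 0.75×0.6×70×0.375×7.875 = 93.0 kips; take 88.6 kips (yield).
Tension yield (gross): A_g = 1.25×0.375 = 0.46875 in². φR_n = 0.90 × 50 × 0.46875 = 21.1 kips.
Governing: min(54.8, 88.6, 21.1) = 21.1 kips → gross-section yield.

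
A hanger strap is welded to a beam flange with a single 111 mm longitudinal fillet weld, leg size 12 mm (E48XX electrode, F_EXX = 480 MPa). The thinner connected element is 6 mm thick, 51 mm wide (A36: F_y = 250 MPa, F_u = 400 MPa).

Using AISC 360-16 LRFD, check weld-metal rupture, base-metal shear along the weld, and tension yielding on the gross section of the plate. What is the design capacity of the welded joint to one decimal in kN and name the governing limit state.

68.9 kN (gross-section yield governs)

Weld metal: throat = 0.707×12 = 8.484 mm, L = 111 mm. φR_n = 0.75 × 0.6 × 480 × 8.484 × 111 = 203.4 kN.
Base metal shear (6 mm plate): yield φR_n = 1.0×0.6×250×6×111 = 99.9 kN; rupture φR_n = 0.75×0.6×400×6×111 = 119.9 kN; take 99.9 kN (yield).
Tension yield (gross): A_g = 51×6 = 306 mm². φR_n = 0.90 × 250 × 306 = 68.9 kN.
Governing: min(203.4, 99.9, 68.9) = 68.9 kN → gross-section yield.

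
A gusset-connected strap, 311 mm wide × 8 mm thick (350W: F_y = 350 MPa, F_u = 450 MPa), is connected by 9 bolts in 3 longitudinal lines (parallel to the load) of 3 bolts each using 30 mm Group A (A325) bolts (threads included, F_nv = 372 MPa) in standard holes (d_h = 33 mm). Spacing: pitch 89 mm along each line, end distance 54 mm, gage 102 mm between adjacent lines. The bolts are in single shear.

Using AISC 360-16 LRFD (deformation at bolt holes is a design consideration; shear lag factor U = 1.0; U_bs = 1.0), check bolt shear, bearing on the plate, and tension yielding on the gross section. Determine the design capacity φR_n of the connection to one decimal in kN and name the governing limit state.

783.7 kN (gross-section yield governs)

Bolt shear: A_b = π(30)²/4 = 706.86 mm². φR_n = 0.75 × 372 × 706.86 × 9 × 1 = 1774.9 kN.
Bearing (8 mm plate, F_u = 450 MPa): end bolts L_c = 54 − 33/2 = 37.5, R_n = min(1.2×37.5×8×450, 2.4×30×8×450) = 162 kN/bolt; interior L_c = 89 − 33 = 56, R_n = 241.92 kN/bolt. φR_n = 0.75 × (3×162 + 6×241.92) = 1453.1 kN.
Tension yield (gross): A_g = 311×8 = 2488 mm². φR_n = 0.90 × 350 × 2488 = 783.7 kN.
Governing: min(1774.9, 1453.1, 783.7) = 783.7 kN → gross-section yield.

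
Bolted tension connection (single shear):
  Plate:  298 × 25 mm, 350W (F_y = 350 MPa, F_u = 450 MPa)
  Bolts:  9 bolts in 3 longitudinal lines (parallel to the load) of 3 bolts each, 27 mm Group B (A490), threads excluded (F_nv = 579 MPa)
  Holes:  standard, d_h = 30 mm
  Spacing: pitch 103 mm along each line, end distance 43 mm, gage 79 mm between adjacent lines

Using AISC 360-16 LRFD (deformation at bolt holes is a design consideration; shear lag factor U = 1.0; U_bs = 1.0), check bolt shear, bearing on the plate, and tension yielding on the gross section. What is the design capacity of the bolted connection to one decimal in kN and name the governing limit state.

Bolt shear: A_b = π(27)²/4 = 572.56 mm². φR_n = 0.75 × 579 × 572.56 × 9 × 1 = 2237.7 kN.
Bearing (25 mm plate, F_u = 450 MPa): end bolts L_c = 43 − 30/2 = 28, R_n = min(1.2×28×25×450, 2.4×27×25×450) = 378 kN/bolt; interior L_c = 103 − 30 = 73, R_n = 729 kN/bolt. φR_n = 0.75 × (3×378 + 6×729) = 4131.0 kN.
Tension yield (gross): A_g = 298×25 = 7450 mm². φR_n = 0.90 × 350 × 7450 = 2346.8 kN.
Governing: min(2237.7, 4131.0, 2346.8) = 2237.7 kN → bolt shear.

2237.7 kN (bolt shear governs)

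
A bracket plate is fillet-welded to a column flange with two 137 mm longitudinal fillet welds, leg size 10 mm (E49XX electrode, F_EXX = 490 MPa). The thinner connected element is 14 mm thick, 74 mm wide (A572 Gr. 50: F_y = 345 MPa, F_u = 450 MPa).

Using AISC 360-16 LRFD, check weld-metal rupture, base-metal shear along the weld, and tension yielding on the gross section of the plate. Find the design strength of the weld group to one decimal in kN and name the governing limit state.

Weld metal: throat = 0.707×10 = 7.07 mm, L = 2×137 = 274 mm. φR_n = 0.75 × 0.6 × 490 × 7.07 × 274 = 427.1 kN.
Base metal shear (14 mm plate): yield φR_n = 1.0×0.6×345×14×274 = 794.1 kN; rupture φR_n = 0.75×0.6×450×14×274 = 776.8 kN; take 776.8 kN (rupture).
Tension yield (gross): A_g = 74×14 = 1036 mm². φR_n = 0.90 × 345 × 1036 = 321.7 kN.
Governing: min(427.1, 776.8, 321.7) = 321.7 kN → gross-section yield.

321.7 kN (gross-section yield governs)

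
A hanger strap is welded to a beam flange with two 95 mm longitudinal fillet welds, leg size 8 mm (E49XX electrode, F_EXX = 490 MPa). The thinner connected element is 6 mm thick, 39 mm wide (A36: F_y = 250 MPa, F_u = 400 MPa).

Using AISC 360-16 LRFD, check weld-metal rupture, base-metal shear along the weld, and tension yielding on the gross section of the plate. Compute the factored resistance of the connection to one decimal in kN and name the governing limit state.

Weld metal: throat = 0.707×8 = 5.656 mm, L = 2×95 = 190 mm. φR_n = 0.75 × 0.6 × 490 × 5.656 × 190 = 237.0 kN.
Base metal shear (6 mm plate): yield φR_n = 1.0×0.6×250×6×190 = 171.0 kN; rupture φR_n = 0.75×0.6×400×6×190 = 205.2 kN; take 171.0 kN (yield).
Tension yield (gross): A_g = 39×6 = 234 mm². φR_n = 0.90 × 250 × 234 = 52.7 kN.
Governing: min(237.0, 171.0, 52.7) = 52.7 kN → gross-section yield.

52.7 kN (gross-section yield governs)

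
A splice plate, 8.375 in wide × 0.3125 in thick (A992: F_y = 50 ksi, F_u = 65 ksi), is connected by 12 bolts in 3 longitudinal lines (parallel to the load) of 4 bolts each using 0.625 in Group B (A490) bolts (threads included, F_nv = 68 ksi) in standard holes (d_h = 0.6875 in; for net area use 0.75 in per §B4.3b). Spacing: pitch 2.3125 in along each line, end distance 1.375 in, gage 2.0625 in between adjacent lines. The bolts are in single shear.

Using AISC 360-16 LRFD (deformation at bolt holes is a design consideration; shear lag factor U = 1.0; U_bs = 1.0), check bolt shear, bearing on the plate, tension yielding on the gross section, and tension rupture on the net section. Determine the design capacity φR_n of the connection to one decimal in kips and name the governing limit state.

Bolt shear: A_b = π(0.625)²/4 = 0.3068 in². φR_n = 0.75 × 68 × 0.3068 × 12 × 1 = 187.8 kips.
Bearing (0.3125 in plate, F_u = 65 ksi): end bolts L_c = 1.375 − 0.6875/2 = 1.03125, R_n = min(1.2×1.03125×0.3125×65, 2.4×0.625×0.3125×65) = 25.137 kips/bolt; interior L_c = 2.3125 − 0.6875 = 1.625, R_n = 30.469 kips/bolt. φR_n = 0.75 × (3×25.137 + 9×30.469) = 262.2 kips.
Tension yield (gross): A_g = 8.375×0.3125 = 2.6172 in². φR_n = 0.90 × 50 × 2.6172 = 117.8 kips.
Tension rupture (net): A_n = (8.375 − 3×0.75)×0.3125 = 1.9141 in² (U = 1.0, A_e = A_n). φR_n = 0.75 × 65 × 1.9141 = 93.3 kips.
Governing: min(187.8, 262.2, 117.8, 93.3) = 93.3 kips → net-section rupture.

93.3 kips (net-section rupture governs)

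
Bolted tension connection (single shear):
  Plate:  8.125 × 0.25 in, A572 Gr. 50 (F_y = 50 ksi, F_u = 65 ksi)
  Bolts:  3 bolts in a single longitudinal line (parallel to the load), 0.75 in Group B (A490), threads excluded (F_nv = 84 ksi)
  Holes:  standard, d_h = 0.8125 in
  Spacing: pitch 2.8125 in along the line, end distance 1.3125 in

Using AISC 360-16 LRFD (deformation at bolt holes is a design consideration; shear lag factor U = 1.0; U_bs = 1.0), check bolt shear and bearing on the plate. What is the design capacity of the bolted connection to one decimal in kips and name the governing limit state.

57.1 kips (bearing governs)

Bolt shear: A_b = π(0.75)²/4 = 0.44179 in². φR_n = 0.75 × 84 × 0.44179 × 3 × 1 = 83.5 kips.
Bearing (0.25 in plate, F_u = 65 ksi): end bolts L_c = 1.3125 − 0.8125/2 = 0.90625, R_n = min(1.2×0.90625×0.25×65, 2.4×0.75×0.25×65) = 17.672 kips/bolt; interior L_c = 2.8125 − 0.8125 = 2, R_n = 29.25 kips/bolt. φR_n = 0.75 × (1×17.672 + 2×29.25) = 57.1 kips.
Governing: min(83.5, 57.1) = 57.1 kips → bearing.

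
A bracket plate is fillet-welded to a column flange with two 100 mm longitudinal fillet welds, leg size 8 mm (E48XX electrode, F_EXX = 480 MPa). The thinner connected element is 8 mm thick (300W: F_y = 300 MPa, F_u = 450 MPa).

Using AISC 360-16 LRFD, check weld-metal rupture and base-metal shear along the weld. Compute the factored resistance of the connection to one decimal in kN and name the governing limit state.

Weld metal: throat = 0.707×8 = 5.656 mm, L = 2×100 = 200 mm. φR_n = 0.75 × 0.6 × 480 × 5.656 × 200 = 244.3 kN.
Base metal shear (8 mm plate): yield φR_n = 1.0×0.6×300×8×200 = 288.0 kN; rupture φR_n = 0.75×0.6×450×8×200 = 324.0 kN; take 288.0 kN (yield).
Governing: min(244.3, 288.0) = 244.3 kN → weld metal.

244.3 kN (weld metal governs)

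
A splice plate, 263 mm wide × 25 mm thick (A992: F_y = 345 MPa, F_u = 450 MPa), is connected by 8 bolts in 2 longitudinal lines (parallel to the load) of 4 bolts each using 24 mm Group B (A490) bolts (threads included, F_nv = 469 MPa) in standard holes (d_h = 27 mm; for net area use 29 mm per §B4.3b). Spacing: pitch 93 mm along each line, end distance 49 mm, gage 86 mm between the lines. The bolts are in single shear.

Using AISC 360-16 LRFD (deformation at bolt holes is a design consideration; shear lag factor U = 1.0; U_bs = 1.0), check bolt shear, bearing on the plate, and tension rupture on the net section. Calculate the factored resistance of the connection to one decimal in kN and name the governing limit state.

1273.0 kN (bolt shear governs)

Bolt shear: A_b = π(24)²/4 = 452.39 mm². φR_n = 0.75 × 469 × 452.39 × 8 × 1 = 1273.0 kN.
Bearing (25 mm plate, F_u = 450 MPa): end bolts L_c = 49 − 27/2 = 35.5, R_n = min(1.2×35.5×25×450, 2.4×24×25×450) = 479.25 kN/bolt; interior L_c = 93 − 27 = 66, R_n = 648 kN/bolt. φR_n = 0.75 × (2×479.25 + 6×648) = 3634.9 kN.
Tension rupture (net): A_n = (263 − 2×29)×25 = 5125 mm² (U = 1.0, A_e = A_n). φR_n = 0.75 × 450 × 5125 = 1729.7 kN.
Governing: min(1273.0, 3634.9, 1729.7) = 1273.0 kN → bolt shear.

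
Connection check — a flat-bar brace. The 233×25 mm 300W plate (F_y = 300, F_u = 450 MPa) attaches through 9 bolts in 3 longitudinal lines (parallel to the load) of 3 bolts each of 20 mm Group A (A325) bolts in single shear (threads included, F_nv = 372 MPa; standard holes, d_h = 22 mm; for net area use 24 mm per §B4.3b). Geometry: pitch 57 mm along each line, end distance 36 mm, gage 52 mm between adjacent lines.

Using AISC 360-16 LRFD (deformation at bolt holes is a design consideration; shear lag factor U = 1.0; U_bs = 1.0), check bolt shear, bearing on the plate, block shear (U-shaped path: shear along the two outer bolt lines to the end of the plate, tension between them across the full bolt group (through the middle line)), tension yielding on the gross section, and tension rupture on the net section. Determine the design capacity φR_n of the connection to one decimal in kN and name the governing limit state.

788.9 kN (bolt shear governs)

Bolt shear: A_b = π(20)²/4 = 314.16 mm². φR_n = 0.75 × 372 × 314.16 × 9 × 1 = 788.9 kN.
Bearing (25 mm plate, F_u = 450 MPa): end bolts L_c = 36 − 22/2 = 25, R_n = min(1.2×25×25×450, 2.4×20×25×450) = 337.5 kN/bolt; interior L_c = 57 − 22 = 35, R_n = 472.5 kN/bolt. φR_n = 0.75 × (3×337.5 + 6×472.5) = 2885.6 kN.
Block shear: shear path 2×[36+2×57] = 2×150 mm, A_gv = 7500, A_nv = 2×(150 − 2.5×24)×25 = 4500 mm²; tension across gage: (104 − 2×24)×25 = 1400 mm². R_n = min(0.6×450×4500, 0.6×300×7500) + 1.0×450×1400 = min(1215, 1350) + 630 = 1845 kN. φR_n = 0.75 × 1845 = 1383.8 kN.
Tension yield (gross): A_g = 233×25 = 5825 mm². φR_n = 0.90 × 300 × 5825 = 1572.8 kN.
Tension rupture (net): A_n = (233 − 3×24)×25 = 4025 mm² (U = 1.0, A_e = A_n). φR_n = 0.75 × 450 × 4025 = 1358.4 kN.
Governing: min(788.9, 2885.6, 1383.8, 1572.8, 1358.4) = 788.9 kN → bolt shear.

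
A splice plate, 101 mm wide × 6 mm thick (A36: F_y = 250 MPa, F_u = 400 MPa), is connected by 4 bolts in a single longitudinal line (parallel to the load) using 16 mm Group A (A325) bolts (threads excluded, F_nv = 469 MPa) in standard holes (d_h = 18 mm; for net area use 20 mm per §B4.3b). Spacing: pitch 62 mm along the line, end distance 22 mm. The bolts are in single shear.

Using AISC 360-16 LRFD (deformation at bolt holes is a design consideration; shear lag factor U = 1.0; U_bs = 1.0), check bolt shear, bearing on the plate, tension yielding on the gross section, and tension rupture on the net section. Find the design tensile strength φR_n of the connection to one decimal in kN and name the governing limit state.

Bolt shear: A_b = π(16)²/4 = 201.06 mm². φR_n = 0.75 × 469 × 201.06 × 4 × 1 = 282.9 kN.
Bearing (6 mm plate, F_u = 400 MPa): end bolts L_c = 22 − 18/2 = 13, R_n = min(1.2×13×6×400, 2.4×16×6×400) = 37.44 kN/bolt; interior L_c = 62 − 18 = 44, R_n = 92.16 kN/bolt. φR_n = 0.75 × (1×37.44 + 3×92.16) = 235.4 kN.
Tension yield (gross): A_g = 101×6 = 606 mm². φR_n = 0.90 × 250 × 606 = 136.4 kN.
Tension rupture (net): A_n = (101 − 1×20)×6 = 486 mm² (U = 1.0, A_e = A_n). φR_n = 0.75 × 400 × 486 = 145.8 kN.
Governing: min(282.9, 235.4, 136.4, 145.8) = 136.4 kN → gross-section yield.

136.4 kN (gross-section yield governs)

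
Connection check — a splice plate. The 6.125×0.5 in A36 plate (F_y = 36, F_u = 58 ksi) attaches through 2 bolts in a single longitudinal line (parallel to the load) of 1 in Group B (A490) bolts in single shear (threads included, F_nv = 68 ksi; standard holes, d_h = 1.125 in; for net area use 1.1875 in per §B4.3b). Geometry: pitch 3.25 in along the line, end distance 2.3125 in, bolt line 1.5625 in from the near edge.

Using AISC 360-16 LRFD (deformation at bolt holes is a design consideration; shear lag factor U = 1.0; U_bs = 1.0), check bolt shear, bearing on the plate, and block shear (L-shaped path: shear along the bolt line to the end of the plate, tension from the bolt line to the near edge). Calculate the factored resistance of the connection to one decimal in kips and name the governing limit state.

66.1 kips (block shear governs)

Bolt shear: A_b = π(1)²/4 = 0.7854 in². φR_n = 0.75 × 68 × 0.7854 × 2 × 1 = 80.1 kips.
Bearing (0.5 in plate, F_u = 58 ksi): end bolts L_c = 2.3125 − 1.125/2 = 1.75, R_n = min(1.2×1.75×0.5×58, 2.4×1×0.5×58) = 60.9 kips/bolt; interior L_c = 3.25 − 1.125 = 2.125, R_n = 69.6 kips/bolt. φR_n = 0.75 × (1×60.9 + 1×69.6) = 97.9 kips.
Block shear: shear path 1×[2.3125+1×3.25] = 1×5.5625 in, A_gv = 2.7813, A_nv = 1×(5.5625 − 1.5×1.1875)×0.5 = 1.8906 in²; tension to near edge: (1.5625 − 0.5×1.1875)×0.5 = 0.48438 in². R_n = min(0.6×58×1.8906, 0.6×36×2.7813) + 1.0×58×0.48438 = min(65.793, 60.076) + 28.094 = 88.17 kips. φR_n = 0.75 × 88.17 = 66.1 kips.
Governing: min(80.1, 97.9, 66.1) = 66.1 kips → block shear.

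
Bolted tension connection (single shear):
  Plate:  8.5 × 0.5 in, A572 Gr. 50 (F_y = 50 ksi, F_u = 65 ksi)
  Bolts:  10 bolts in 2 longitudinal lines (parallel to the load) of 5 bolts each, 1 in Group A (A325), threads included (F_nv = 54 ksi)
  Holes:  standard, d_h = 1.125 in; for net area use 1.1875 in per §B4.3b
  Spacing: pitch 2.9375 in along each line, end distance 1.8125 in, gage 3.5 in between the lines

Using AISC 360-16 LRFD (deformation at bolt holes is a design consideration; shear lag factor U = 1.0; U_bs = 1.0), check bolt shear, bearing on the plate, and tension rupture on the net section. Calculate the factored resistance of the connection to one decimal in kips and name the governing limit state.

149.3 kips (net-section rupture governs)

Bolt shear: A_b = π(1)²/4 = 0.7854 in². φR_n = 0.75 × 54 × 0.7854 × 10 × 1 = 318.1 kips.
Bearing (0.5 in plate, F_u = 65 ksi): end bolts L_c = 1.8125 − 1.125/2 = 1.25, R_n = min(1.2×1.25×0.5×65, 2.4×1×0.5×65) = 48.75 kips/bolt; interior L_c = 2.9375 − 1.125 = 1.8125, R_n = 70.688 kips/bolt. φR_n = 0.75 × (2×48.75 + 8×70.688) = 497.3 kips.
Tension rupture (net): A_n = (8.5 − 2×1.1875)×0.5 = 3.0625 in² (U = 1.0, A_e = A_n). φR_n = 0.75 × 65 × 3.0625 = 149.3 kips.
Governing: min(318.1, 497.3, 149.3) = 149.3 kips → net-section rupture.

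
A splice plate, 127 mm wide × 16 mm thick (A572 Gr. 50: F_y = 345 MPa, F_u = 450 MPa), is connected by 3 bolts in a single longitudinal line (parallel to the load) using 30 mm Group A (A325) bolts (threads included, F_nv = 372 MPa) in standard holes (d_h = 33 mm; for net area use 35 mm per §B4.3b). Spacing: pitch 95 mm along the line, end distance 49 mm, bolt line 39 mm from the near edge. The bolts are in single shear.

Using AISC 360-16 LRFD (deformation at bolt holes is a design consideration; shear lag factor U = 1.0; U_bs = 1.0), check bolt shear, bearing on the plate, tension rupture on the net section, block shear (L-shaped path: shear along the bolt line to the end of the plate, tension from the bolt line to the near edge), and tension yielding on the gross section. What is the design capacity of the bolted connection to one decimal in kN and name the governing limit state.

496.8 kN (net-section rupture governs)

Bolt shear: A_b = π(30)²/4 = 706.86 mm². φR_n = 0.75 × 372 × 706.86 × 3 × 1 = 591.6 kN.
Bearing (16 mm plate, F_u = 450 MPa): end bolts L_c = 49 − 33/2 = 32.5, R_n = min(1.2×32.5×16×450, 2.4×30×16×450) = 280.8 kN/bolt; interior L_c = 95 − 33 = 62, R_n = 518.4 kN/bolt. φR_n = 0.75 × (1×280.8 + 2×518.4) = 988.2 kN.
Tension rupture (net): A_n = (127 − 1×35)×16 = 1472 mm² (U = 1.0, A_e = A_n). φR_n = 0.75 × 450 × 1472 = 496.8 kN.
Block shear: shear path 1×[49+2×95] = 1×239 mm, A_gv = 3824, A_nv = 1×(239 − 2.5×35)×16 = 2424 mm²; tension to near edge: (39 − 0.5×35)×16 = 344 mm². R_n = min(0.6×450×2424, 0.6×345×3824) + 1.0×450×344 = min(654.48, 791.57) + 154.8 = 809.28 kN. φR_n = 0.75 × 809.28 = 607.0 kN.
Tension yield (gross): A_g = 127×16 = 2032 mm². φR_n = 0.90 × 345 × 2032 = 630.9 kN.
Governing: min(591.6, 988.2, 496.8, 607.0, 630.9) = 496.8 kN → net-section rupture.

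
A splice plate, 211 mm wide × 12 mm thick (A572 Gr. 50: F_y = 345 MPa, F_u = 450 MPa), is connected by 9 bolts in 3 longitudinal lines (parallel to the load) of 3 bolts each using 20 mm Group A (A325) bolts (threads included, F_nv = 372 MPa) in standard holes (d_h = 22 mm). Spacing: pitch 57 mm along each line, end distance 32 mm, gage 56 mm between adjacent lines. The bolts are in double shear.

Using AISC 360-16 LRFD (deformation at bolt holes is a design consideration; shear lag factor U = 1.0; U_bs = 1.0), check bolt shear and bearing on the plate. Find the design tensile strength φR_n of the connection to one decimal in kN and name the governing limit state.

Bolt shear: A_b = π(20)²/4 = 314.16 mm². φR_n = 0.75 × 372 × 314.16 × 9 × 2 = 1577.7 kN.
Bearing (12 mm plate, F_u = 450 MPa): end bolts L_c = 32 − 22/2 = 21, R_n = min(1.2×21×12×450, 2.4×20×12×450) = 136.08 kN/bolt; interior L_c = 57 − 22 = 35, R_n = 226.8 kN/bolt. φR_n = 0.75 × (3×136.08 + 6×226.8) = 1326.8 kN.
Governing: min(1577.7, 1326.8) = 1326.8 kN → bearing.

1326.8 kN (bearing governs)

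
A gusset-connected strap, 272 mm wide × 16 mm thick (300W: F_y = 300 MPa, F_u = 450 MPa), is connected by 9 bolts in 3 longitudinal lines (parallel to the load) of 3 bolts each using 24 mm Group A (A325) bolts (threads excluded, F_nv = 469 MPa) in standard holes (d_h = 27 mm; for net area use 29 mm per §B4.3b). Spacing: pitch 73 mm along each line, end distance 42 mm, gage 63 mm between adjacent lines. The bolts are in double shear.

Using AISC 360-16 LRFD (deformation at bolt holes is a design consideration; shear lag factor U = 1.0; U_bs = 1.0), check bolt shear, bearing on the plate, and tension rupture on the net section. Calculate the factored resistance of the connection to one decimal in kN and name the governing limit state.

999.0 kN (net-section rupture governs)

Bolt shear: A_b = π(24)²/4 = 452.39 mm². φR_n = 0.75 × 469 × 452.39 × 9 × 2 = 2864.3 kN.
Bearing (16 mm plate, F_u = 450 MPa): end bolts L_c = 42 − 27/2 = 28.5, R_n = min(1.2×28.5×16×450, 2.4×24×16×450) = 246.24 kN/bolt; interior L_c = 73 − 27 = 46, R_n = 397.44 kN/bolt. φR_n = 0.75 × (3×246.24 + 6×397.44) = 2342.5 kN.
Tension rupture (net): A_n = (272 − 3×29)×16 = 2960 mm² (U = 1.0, A_e = A_n). φR_n = 0.75 × 450 × 2960 = 999.0 kN.
Governing: min(2864.3, 2342.5, 999.0) = 999.0 kN → net-section rupture.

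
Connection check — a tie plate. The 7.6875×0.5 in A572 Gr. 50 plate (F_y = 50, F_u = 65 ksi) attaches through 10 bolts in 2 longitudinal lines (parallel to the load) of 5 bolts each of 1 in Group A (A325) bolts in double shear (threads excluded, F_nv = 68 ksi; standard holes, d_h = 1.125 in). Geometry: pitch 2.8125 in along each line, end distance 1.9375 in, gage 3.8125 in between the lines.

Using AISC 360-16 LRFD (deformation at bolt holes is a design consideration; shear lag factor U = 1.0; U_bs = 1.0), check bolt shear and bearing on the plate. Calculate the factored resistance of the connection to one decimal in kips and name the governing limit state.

475.3 kips (bearing governs)

Bolt shear: A_b = π(1)²/4 = 0.7854 in². φR_n = 0.75 × 68 × 0.7854 × 10 × 2 = 801.1 kips.
Bearing (0.5 in plate, F_u = 65 ksi): end bolts L_c = 1.9375 − 1.125/2 = 1.375, R_n = min(1.2×1.375×0.5×65, 2.4×1×0.5×65) = 53.625 kips/bolt; interior L_c = 2.8125 − 1.125 = 1.6875, R_n = 65.813 kips/bolt. φR_n = 0.75 × (2×53.625 + 8×65.813) = 475.3 kips.
Governing: min(801.1, 475.3) = 475.3 kips → bearing.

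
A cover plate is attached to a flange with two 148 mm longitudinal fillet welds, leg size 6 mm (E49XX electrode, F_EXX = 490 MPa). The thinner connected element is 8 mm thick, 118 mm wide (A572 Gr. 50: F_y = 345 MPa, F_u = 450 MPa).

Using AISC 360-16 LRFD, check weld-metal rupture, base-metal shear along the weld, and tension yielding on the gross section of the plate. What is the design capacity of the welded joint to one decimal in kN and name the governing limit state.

276.9 kN (weld metal governs)

Weld metal: throat = 0.707×6 = 4.242 mm, L = 2×148 = 296 mm. φR_n = 0.75 × 0.6 × 490 × 4.242 × 296 = 276.9 kN.
Base metal shear (8 mm plate): yield φR_n = 1.0×0.6×345×8×296 = 490.2 kN; rupture φR_n = 0.75×0.6×450×8×296 = 479.5 kN; take 479.5 kN (rupture).
Tension yield (gross): A_g = 118×8 = 944 mm². φR_n = 0.90 × 345 × 944 = 293.1 kN.
Governing: min(276.9, 479.5, 293.1) = 276.9 kN → weld metal.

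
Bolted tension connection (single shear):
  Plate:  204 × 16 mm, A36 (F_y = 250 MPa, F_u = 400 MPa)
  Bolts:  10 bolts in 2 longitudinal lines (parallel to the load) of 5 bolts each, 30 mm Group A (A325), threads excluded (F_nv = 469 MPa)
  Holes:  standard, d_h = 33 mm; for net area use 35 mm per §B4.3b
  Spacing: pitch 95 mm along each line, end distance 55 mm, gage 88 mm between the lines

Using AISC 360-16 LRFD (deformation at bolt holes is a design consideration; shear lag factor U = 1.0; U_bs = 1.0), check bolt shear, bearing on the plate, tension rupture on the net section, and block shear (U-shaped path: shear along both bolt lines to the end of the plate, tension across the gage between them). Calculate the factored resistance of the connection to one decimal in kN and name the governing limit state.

Bolt shear: A_b = π(30)²/4 = 706.86 mm². φR_n = 0.75 × 469 × 706.86 × 10 × 1 = 2486.4 kN.
Bearing (16 mm plate, F_u = 400 MPa): end bolts L_c = 55 − 33/2 = 38.5, R_n = min(1.2×38.5×16×400, 2.4×30×16×400) = 295.68 kN/bolt; interior L_c = 95 − 33 = 62, R_n = 460.8 kN/bolt. φR_n = 0.75 × (2×295.68 + 8×460.8) = 3208.3 kN.
Tension rupture (net): A_n = (204 − 2×35)×16 = 2144 mm² (U = 1.0, A_e = A_n). φR_n = 0.75 × 400 × 2144 = 643.2 kN.
Block shear: shear path 2×[55+4×95] = 2×435 mm, A_gv = 13920, A_nv = 2×(435 − 4.5×35)×16 = 8880 mm²; tension across gage: (88 − 1×35)×16 = 848 mm². R_n = min(0.6×400×8880, 0.6×250×13920) + 1.0×400×848 = min(2131.2, 2088) + 339.2 = 2427.2 kN. φR_n = 0.75 × 2427.2 = 1820.4 kN.
Governing: min(2486.4, 3208.3, 643.2, 1820.4) = 643.2 kN → net-section rupture.

643.2 kN (net-section rupture governs)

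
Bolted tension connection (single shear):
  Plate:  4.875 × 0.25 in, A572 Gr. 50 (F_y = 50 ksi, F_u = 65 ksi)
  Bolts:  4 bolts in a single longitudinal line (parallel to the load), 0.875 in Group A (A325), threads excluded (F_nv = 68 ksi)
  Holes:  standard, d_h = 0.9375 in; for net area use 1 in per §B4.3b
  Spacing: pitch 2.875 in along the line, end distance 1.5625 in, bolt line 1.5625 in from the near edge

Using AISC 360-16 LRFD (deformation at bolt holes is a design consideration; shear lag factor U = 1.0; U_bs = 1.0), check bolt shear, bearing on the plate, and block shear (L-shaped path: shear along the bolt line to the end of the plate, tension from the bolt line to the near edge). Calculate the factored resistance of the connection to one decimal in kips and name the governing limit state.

Bolt shear: A_b = π(0.875)²/4 = 0.60132 in². φR_n = 0.75 × 68 × 0.60132 × 4 × 1 = 122.7 kips.
Bearing (0.25 in plate, F_u = 65 ksi): end bolts L_c = 1.5625 − 0.9375/2 = 1.09375, R_n = min(1.2×1.09375×0.25×65, 2.4×0.875×0.25×65) = 21.328 kips/bolt; interior L_c = 2.875 − 0.9375 = 1.9375, R_n = 34.125 kips/bolt. φR_n = 0.75 × (1×21.328 + 3×34.125) = 92.8 kips.
Block shear: shear path 1×[1.5625+3×2.875] = 1×10.1875 in, A_gv = 2.5469, A_nv = 1×(10.1875 − 3.5×1)×0.25 = 1.6719 in²; tension to near edge: (1.5625 − 0.5×1)×0.25 = 0.26563 in². R_n = min(0.6×65×1.6719, 0.6×50×2.5469) + 1.0×65×0.26563 = min(65.204, 76.407) + 17.266 = 82.47 kips. φR_n = 0.75 × 82.47 = 61.9 kips.
Governing: min(122.7, 92.8, 61.9) = 61.9 kips → block shear.

61.9 kips (block shear governs)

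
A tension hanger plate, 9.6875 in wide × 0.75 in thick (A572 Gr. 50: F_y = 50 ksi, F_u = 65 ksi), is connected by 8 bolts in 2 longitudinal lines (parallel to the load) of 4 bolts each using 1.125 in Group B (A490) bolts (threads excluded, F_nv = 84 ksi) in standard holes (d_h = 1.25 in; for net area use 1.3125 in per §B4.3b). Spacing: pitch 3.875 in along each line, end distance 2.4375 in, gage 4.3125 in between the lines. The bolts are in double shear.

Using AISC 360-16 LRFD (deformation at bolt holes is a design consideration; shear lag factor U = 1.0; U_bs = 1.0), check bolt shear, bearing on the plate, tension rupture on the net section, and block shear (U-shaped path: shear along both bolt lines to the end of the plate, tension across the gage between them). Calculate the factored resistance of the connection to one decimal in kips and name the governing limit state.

258.2 kips (net-section rupture governs)

Bolt shear: A_b = π(1.125)²/4 = 0.99402 in². φR_n = 0.75 × 84 × 0.99402 × 8 × 2 = 1002.0 kips.
Bearing (0.75 in plate, F_u = 65 ksi): end bolts L_c = 2.4375 − 1.25/2 = 1.8125, R_n = min(1.2×1.8125×0.75×65, 2.4×1.125×0.75×65) = 106.03 kips/bolt; interior L_c = 3.875 − 1.25 = 2.625, R_n = 131.63 kips/bolt. φR_n = 0.75 × (2×106.03 + 6×131.63) = 751.4 kips.
Tension rupture (net): A_n = (9.6875 − 2×1.3125)×0.75 = 5.2969 in² (U = 1.0, A_e = A_n). φR_n = 0.75 × 65 × 5.2969 = 258.2 kips.
Block shear: shear path 2×[2.4375+3×3.875] = 2×14.0625 in, A_gv = 21.094, A_nv = 2×(14.0625 − 3.5×1.3125)×0.75 = 14.203 in²; tension across gage: (4.3125 − 1×1.3125)×0.75 = 2.25 in². R_n = min(0.6×65×14.203, 0.6×50×21.094) + 1.0×65×2.25 = min(553.92, 632.82) + 146.25 = 700.17 kips. φR_n = 0.75 × 700.17 = 525.1 kips.
Governing: min(1002.0, 751.4, 258.2, 525.1) = 258.2 kips → net-section rupture.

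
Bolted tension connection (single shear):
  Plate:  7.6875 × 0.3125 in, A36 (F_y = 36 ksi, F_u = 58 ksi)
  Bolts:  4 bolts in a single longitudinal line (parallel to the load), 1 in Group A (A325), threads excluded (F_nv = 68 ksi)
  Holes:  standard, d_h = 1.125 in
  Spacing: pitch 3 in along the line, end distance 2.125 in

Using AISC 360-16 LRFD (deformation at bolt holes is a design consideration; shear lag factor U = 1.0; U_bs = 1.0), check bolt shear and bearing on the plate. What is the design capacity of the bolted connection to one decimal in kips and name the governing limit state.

117.2 kips (bearing governs)

Bolt shear: A_b = π(1)²/4 = 0.7854 in². φR_n = 0.75 × 68 × 0.7854 × 4 × 1 = 160.2 kips.
Bearing (0.3125 in plate, F_u = 58 ksi): end bolts L_c = 2.125 − 1.125/2 = 1.5625, R_n = min(1.2×1.5625×0.3125×58, 2.4×1×0.3125×58) = 33.984 kips/bolt; interior L_c = 3 − 1.125 = 1.875, R_n = 40.781 kips/bolt. φR_n = 0.75 × (1×33.984 + 3×40.781) = 117.2 kips.
Governing: min(160.2, 117.2) = 117.2 kips → bearing.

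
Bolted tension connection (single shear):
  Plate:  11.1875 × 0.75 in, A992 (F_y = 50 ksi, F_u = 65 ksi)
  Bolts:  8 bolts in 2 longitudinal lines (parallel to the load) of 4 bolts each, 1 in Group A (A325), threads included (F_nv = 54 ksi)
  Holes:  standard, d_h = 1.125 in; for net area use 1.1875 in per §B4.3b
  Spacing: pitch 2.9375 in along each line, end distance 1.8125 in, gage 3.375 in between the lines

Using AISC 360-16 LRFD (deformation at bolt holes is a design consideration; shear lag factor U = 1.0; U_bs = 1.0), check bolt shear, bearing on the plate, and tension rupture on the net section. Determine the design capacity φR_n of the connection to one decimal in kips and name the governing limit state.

254.5 kips (bolt shear governs)

Bolt shear: A_b = π(1)²/4 = 0.7854 in². φR_n = 0.75 × 54 × 0.7854 × 8 × 1 = 254.5 kips.
Bearing (0.75 in plate, F_u = 65 ksi): end bolts L_c = 1.8125 − 1.125/2 = 1.25, R_n = min(1.2×1.25×0.75×65, 2.4×1×0.75×65) = 73.125 kips/bolt; interior L_c = 2.9375 − 1.125 = 1.8125, R_n = 106.03 kips/bolt. φR_n = 0.75 × (2×73.125 + 6×106.03) = 586.8 kips.
Tension rupture (net): A_n = (11.1875 − 2×1.1875)×0.75 = 6.6094 in² (U = 1.0, A_e = A_n). φR_n = 0.75 × 65 × 6.6094 = 322.2 kips.
Governing: min(254.5, 586.8, 322.2) = 254.5 kips → bolt shear.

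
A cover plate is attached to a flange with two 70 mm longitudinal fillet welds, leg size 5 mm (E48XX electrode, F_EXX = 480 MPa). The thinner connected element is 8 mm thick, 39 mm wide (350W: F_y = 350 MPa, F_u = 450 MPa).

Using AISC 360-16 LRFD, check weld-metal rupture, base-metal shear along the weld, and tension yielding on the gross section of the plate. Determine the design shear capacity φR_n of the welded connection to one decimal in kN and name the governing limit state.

Weld metal: throat = 0.707×5 = 3.535 mm, L = 2×70 = 140 mm. φR_n = 0.75 × 0.6 × 480 × 3.535 × 140 = 106.9 kN.
Base metal shear (8 mm plate): yield φR_n = 1.0×0.6×350×8×140 = 235.2 kN; rupture φR_n = 0.75×0.6×450×8×140 = 226.8 kN; take 226.8 kN (rupture).
Tension yield (gross): A_g = 39×8 = 312 mm². φR_n = 0.90 × 350 × 312 = 98.3 kN.
Governing: min(106.9, 226.8, 98.3) = 98.3 kN → gross-section yield.

98.3 kN (gross-section yield governs)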